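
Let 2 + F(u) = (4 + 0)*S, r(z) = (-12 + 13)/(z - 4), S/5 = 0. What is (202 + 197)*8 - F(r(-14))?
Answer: 3194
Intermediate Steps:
S = 0 (S = 5*0 = 0)
r(z) = 1/(-4 + z)
F(u) = -2 (F(u) = -2 + (4 + 0)*0 = -2 + 4*0 = -2 + 0 = -2)
(202 + 197)*8 - F(r(-14)) = (202 + 197)*8 - 1*(-2) = 399*8 + 2 = 3192 + 2 = 3194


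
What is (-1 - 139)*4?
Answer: -560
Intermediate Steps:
(-1 - 139)*4 = -140*4 = -560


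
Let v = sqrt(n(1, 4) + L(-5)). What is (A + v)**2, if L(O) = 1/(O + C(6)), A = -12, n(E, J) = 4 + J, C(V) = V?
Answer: 81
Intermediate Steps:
L(O) = 1/(6 + O) (L(O) = 1/(O + 6) = 1/(6 + O))
v = 3 (v = sqrt((4 + 4) + 1/(6 - 5)) = sqrt(8 + 1/1) = sqrt(8 + 1) = sqrt(9) = 3)
(A + v)**2 = (-12 + 3)**2 = (-9)**2 = 81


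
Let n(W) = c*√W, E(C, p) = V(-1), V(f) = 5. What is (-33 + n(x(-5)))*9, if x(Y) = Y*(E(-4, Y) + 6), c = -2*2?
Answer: -297 - 36*I*√55 ≈ -297.0 - 266.98*I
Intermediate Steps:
c = -4
E(C, p) = 5
x(Y) = 11*Y (x(Y) = Y*(5 + 6) = Y*11 = 11*Y)
n(W) = -4*√W
(-33 + n(x(-5)))*9 = (-33 - 4*I*√55)*9 = -297 - 36*I*√55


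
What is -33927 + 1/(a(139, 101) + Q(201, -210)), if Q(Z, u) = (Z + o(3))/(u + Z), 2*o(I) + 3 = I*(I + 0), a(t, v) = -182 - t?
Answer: -34978740/1031 ≈ -33927.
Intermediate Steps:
o(I) = -3/2 + I²/2 (o(I) = -3/2 + (I*(I + 0))/2 = -3/2 + (I*I)/2 = -3/2 + I²/2)
Q(Z, u) = (3 + Z)/(Z + u) (Q(Z, u) = (Z + (-3/2 + (½)*3²))/(u + Z) = (Z + (-3/2 + (½)*9))/(Z + u) = (Z + (-3/2 + 9/2))/(Z + u) = (Z + 3)/(Z + u) = (3 + Z)/(Z + u))
-33927 + 1/(a(139, 101) + Q(201, -210)) = -33927 + 1/((-182 - 1*139) + (3 + 201)/(201 - 210)) = -33927 + 1/((-182 - 139) + 204/(-9)) = -33927 + 1/(-321 - ⅑*204) = -33927 + 1/(-321 - 68/3) = -33927 + 1/(-1031/3) = -33927 - 3/1031 = -34978740/1031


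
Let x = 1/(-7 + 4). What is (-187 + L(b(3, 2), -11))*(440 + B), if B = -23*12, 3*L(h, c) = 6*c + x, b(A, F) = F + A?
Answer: -308648/9 ≈ -34294.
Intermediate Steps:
x = -1/3 (x = 1/(-3) = -1/3 ≈ -0.33333)
b(A, F) = A + F
L(h, c) = -1/9 + 2*c (L(h, c) = (6*c - 1/3)/3 = (-1/3 + 6*c)/3 = -1/9 + 2*c)
B = -276
(-187 + L(b(3, 2), -11))*(440 + B) = (-187 + (-1/9 + 2*(-11)))*(440 - 276) = (-187 + (-1/9 - 22))*164 = (-187 - 199/9)*164 = -1882/9*164 = -308648/9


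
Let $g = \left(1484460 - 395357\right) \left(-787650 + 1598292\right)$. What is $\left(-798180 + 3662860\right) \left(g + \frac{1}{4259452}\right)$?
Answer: $\frac{2693195676849272864370010}{1064863} \approx 2.5291 \cdot 10^{18}$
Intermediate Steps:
$g = 882872634126$ ($g = 1089103 \cdot 810642 = 882872634126$)
$\left(-798180 + 3662860\right) \left(g + \frac{1}{4259452}\right) = \left(-798180 + 3662860\right) \left(882872634126 + \frac{1}{4259452}\right) = 2864680 \left(882872634126 + \frac{1}{4259452}\right) = 2864680 \cdot \frac{3760553607173258953}{4259452} = \frac{2693195676849272864370010}{1064863}$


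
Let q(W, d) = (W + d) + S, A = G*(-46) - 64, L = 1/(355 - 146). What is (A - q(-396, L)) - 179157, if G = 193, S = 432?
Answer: -39320216/209 ≈ -1.8814e+5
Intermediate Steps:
L = 1/209 ≈ 0.0047847
A = -8942 (A = 193*(-46) - 64 = -8878 - 64 = -8942)
q(W, d) = 432 + W + d (q(W, d) = (W + d) + 432 = 432 + W + d)
(A - q(-396, L)) - 179157 = (-8942 - (432 - 396 + 1/209)) - 179157 = (-8942 - 1*7525/209) - 179157 = (-8942 - 7525/209) - 179157 = -1876403/209 - 179157 = -39320216/209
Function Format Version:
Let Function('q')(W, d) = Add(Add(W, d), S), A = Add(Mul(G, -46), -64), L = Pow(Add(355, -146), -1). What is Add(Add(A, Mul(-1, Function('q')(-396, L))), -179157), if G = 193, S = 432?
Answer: Rational(-39320216, 209) ≈ -1.8814e+5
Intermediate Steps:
L = Rational(1, 209) (L = Pow(209, -1) = Rational(1, 209) ≈ 0.0047847)
A = -8942 (A = Add(Mul(193, -46), -64) = Add(-8878, -64) = -8942)
Function('q')(W, d) = Add(432, W, d) (Function('q')(W, d) = Add(Add(W, d), 432) = Add(432, W, d))
Add(Add(A, Mul(-1, Function('q')(-396, L))), -179157) = Add(Add(-8942, Mul(-1, Add(432, -396, Rational(1, 209)))), -179157) = Add(Add(-8942, Mul(-1, Rational(7525, 209))), -179157) = Add(Add(-8942, Rational(-7525, 209)), -179157) = Add(Rational(-1876403, 209), -179157) = Rational(-39320216, 209)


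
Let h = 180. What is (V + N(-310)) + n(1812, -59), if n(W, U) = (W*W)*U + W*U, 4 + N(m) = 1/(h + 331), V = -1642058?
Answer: -99883261925/511 ≈ -1.9547e+8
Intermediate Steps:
N(m) = -2043/511 (N(m) = -4 + 1/(180 + 331) = -4 + 1/511 = -2043/511)
n(W, U) = U*W + U*W**2 (n(W, U) = W**2*U + U*W = U*W**2 + U*W = U*W + U*W**2)
(V + N(-310)) + n(1812, -59) = (-1642058 - 2043/511) - 59*1812*(1 + 1812) = -839093681/511 - 59*1812*1813 = -839093681/511 - 193824204 = -99883261925/511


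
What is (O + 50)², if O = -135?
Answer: 7225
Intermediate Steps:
(O + 50)² = (-135 + 50)² = (-85)² = 7225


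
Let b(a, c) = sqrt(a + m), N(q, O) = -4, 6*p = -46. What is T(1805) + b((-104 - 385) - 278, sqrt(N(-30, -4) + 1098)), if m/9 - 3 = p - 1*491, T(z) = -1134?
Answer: -1134 + 2*I*sqrt(1307) ≈ -1134.0 + 72.305*I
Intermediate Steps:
p = -23/3 (p = (1/6)*(-46) = -23/3 ≈ -7.6667)
m = -4461 (m = 27 + 9*(-23/3 - 1*491) = 27 + 9*(-23/3 - 491) = 27 + 9*(-1496/3) = 27 - 4488 = -4461)
b(a, c) = sqrt(-4461 + a) (b(a, c) = sqrt(a - 4461) = sqrt(-4461 + a))
T(1805) + b((-104 - 385) - 278, sqrt(N(-30, -4) + 1098)) = -1134 + sqrt(-4461 + ((-104 - 385) - 278)) = -1134 + sqrt(-4461 + (-489 - 278)) = -1134 + sqrt(-4461 - 767) = -1134 + sqrt(-5228) = -1134 + 2*I*sqrt(1307)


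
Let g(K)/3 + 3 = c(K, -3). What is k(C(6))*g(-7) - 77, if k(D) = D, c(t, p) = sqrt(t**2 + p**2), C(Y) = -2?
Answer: -59 - 6*sqrt(58) ≈ -104.69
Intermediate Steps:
c(t, p) = sqrt(p**2 + t**2)
g(K) = -9 + 3*sqrt(9 + K**2) (g(K) = -9 + 3*sqrt((-3)**2 + K**2) = -9 + 3*sqrt(9 + K**2))
k(C(6))*g(-7) - 77 = -2*(-9 + 3*sqrt(9 + (-7)**2)) - 77 = -2*(-9 + 3*sqrt(9 + 49)) - 77 = -2*(-9 + 3*sqrt(58)) - 77 = (18 - 6*sqrt(58)) - 77 = -59 - 6*sqrt(58)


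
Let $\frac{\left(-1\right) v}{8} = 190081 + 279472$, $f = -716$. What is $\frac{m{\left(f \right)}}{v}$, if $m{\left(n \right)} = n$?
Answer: $\frac{179}{939106} \approx 0.00019061$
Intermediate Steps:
$v = -3756424$ ($v = - 8 \left(190081 + 279472\right) = \left(-8\right) 469553 = -3756424$)
$\frac{m{\left(f \right)}}{v} = - \frac{716}{-3756424} = \left(-716\right) \left(- \frac{1}{3756424}\right) = \frac{179}{939106}$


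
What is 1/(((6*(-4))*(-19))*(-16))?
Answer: -1/7296 ≈ -0.00013706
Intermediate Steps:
1/(((6*(-4))*(-19))*(-16)) = 1/(-24*(-19)*(-16)) = 1/(456*(-16)) = 1/(-7296) = -1/7296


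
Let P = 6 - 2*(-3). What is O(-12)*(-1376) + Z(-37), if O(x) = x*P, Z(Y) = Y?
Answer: 198107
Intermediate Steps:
P = 12 (P = 6 + 6 = 12)
O(x) = 12*x (O(x) = x*12 = 12*x)
O(-12)*(-1376) + Z(-37) = (12*(-12))*(-1376) - 37 = -144*(-1376) - 37 = 198144 - 37 = 198107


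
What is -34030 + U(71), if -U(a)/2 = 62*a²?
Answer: -659114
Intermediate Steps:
U(a) = -124*a²
-34030 + U(71) = -34030 - 124*71² = -34030 - 124*5041 = -34030 - 625084 = -659114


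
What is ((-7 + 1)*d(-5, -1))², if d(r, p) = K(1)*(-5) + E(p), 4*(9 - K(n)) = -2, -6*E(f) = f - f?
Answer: 81225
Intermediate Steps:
E(f) = 0 (E(f) = -(f - f)/6 = -⅙*0 = 0)
K(n) = 19/2 (K(n) = 9 - ¼*(-2) = 9 + ½ = 19/2)
d(r, p) = -95/2 (d(r, p) = (19/2)*(-5) + 0 = -95/2 + 0 = -95/2)
((-7 + 1)*d(-5, -1))² = ((-7 + 1)*(-95/2))² = (-6*(-95/2))² = 285² = 81225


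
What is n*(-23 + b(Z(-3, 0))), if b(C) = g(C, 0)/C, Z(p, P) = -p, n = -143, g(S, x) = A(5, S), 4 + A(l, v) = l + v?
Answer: 9295/3 ≈ 3098.3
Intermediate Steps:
A(l, v) = -4 + l + v (A(l, v) = -4 + (l + v) = -4 + l + v)
g(S, x) = 1 + S (g(S, x) = -4 + 5 + S = 1 + S)
b(C) = (1 + C)/C
n*(-23 + b(Z(-3, 0))) = -143*(-23 + (1 - 1*(-3))/((-1*(-3)))) = -143*(-23 + (1 + 3)/3) = -143*(-23 + (⅓)*4) = -143*(-23 + 4/3) = -143*(-65/3) = 9295/3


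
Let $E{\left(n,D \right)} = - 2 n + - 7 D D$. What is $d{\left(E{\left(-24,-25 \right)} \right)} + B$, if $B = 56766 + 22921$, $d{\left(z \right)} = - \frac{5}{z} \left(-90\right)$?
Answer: $\frac{344805199}{4327} \approx 79687.0$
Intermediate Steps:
$E{\left(n,D \right)} = - 7 D^{2} - 2 n$ ($E{\left(n,D \right)} = - 2 n - 7 D^{2} = - 7 D^{2} - 2 n$)
$d{\left(z \right)} = \frac{450}{z}$
$B = 79687$
$d{\left(E{\left(-24,-25 \right)} \right)} + B = \frac{450}{- 7 \left(-25\right)^{2} - -48} + 79687 = \frac{450}{\left(-7\right) 625 + 48} + 79687 = \frac{450}{-4375 + 48} + 79687 = \frac{450}{-4327} + 79687 = 450 \left(- \frac{1}{4327}\right) + 79687 = - \frac{450}{4327} + 79687 = \frac{344805199}{4327}$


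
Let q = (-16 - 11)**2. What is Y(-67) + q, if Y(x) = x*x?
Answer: 5218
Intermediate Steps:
q = 729 (q = (-27)**2 = 729)
Y(x) = x**2
Y(-67) + q = (-67)**2 + 729 = 4489 + 729 = 5218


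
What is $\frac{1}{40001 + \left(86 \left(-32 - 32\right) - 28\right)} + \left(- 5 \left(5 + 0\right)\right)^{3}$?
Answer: $- \frac{538578124}{34469} \approx -15625.0$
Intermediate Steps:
$\frac{1}{40001 + \left(86 \left(-32 - 32\right) - 28\right)} + \left(- 5 \left(5 + 0\right)\right)^{3} = \frac{1}{40001 + \left(86 \left(-32 - 32\right) - 28\right)} + \left(\left(-5\right) 5\right)^{3} = \frac{1}{40001 + \left(86 \left(-64\right) - 28\right)} + \left(-25\right)^{3} = \frac{1}{40001 - 5532} - 15625 = \frac{1}{34469} - 15625 = - \frac{538578124}{34469}$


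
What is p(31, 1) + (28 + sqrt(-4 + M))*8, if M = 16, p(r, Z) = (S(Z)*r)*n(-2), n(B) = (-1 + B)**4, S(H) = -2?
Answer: -4798 + 16*sqrt(3) ≈ -4770.3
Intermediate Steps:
p(r, Z) = -162*r (p(r, Z) = (-2*r)*(-1 - 2)**4 = -2*r*(-3)**4 = -2*r*81 = -162*r)
p(31, 1) + (28 + sqrt(-4 + M))*8 = -162*31 + (28 + sqrt(-4 + 16))*8 = -5022 + (28 + sqrt(12))*8 = -5022 + (28 + 2*sqrt(3))*8 = -5022 + (224 + 16*sqrt(3)) = -4798 + 16*sqrt(3)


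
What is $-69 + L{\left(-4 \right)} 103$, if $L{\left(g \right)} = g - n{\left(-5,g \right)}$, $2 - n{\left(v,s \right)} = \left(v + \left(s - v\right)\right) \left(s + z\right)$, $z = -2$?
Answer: $1785$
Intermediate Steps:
$n{\left(v,s \right)} = 2 - s \left(-2 + s\right)$ ($n{\left(v,s \right)} = 2 - \left(v + \left(s - v\right)\right) \left(s - 2\right) = 2 - s \left(-2 + s\right)$)
$L{\left(g \right)} = -2 + g^{2} - g$ ($L{\left(g \right)} = g - \left(2 - g^{2} + 2 g\right) = -2 + g^{2} - g$)
$-69 + L{\left(-4 \right)} 103 = -69 + \left(-2 + \left(-4\right)^{2} - -4\right) 103 = -69 + \left(-2 + 16 + 4\right) 103 = -69 + 18 \cdot 103 = -69 + 1854 = 1785$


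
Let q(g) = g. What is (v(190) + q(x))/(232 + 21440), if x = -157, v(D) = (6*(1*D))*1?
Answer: 983/21672 ≈ 0.045358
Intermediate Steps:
v(D) = 6*D (v(D) = (6*D)*1 = 6*D)
(v(190) + q(x))/(232 + 21440) = (6*190 - 157)/(232 + 21440) = (1140 - 157)/21672 = 983*(1/21672) = 983/21672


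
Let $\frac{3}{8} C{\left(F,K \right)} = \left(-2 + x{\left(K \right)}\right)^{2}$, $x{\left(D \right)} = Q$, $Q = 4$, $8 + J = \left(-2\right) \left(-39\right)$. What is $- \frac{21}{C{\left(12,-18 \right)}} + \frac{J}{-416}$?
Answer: $- \frac{889}{416} \approx -2.137$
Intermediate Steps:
$J = 70$ ($J = -8 - -78 = -8 + 78 = 70$)
$x{\left(D \right)} = 4$
$C{\left(F,K \right)} = \frac{32}{3}$ ($C{\left(F,K \right)} = \frac{8 \left(-2 + 4\right)^{2}}{3} = \frac{8 \cdot 2^{2}}{3} = \frac{8}{3} \cdot 4 = \frac{32}{3}$)
$- \frac{21}{C{\left(12,-18 \right)}} + \frac{J}{-416} = - \frac{21}{\frac{32}{3}} + \frac{70}{-416} = \left(-21\right) \frac{3}{32} + 70 \left(- \frac{1}{416}\right) = - \frac{63}{32} - \frac{35}{208} = - \frac{889}{416}$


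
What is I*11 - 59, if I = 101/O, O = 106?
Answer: -5143/106 ≈ -48.519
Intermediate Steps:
I = 101/106 ≈ 0.95283
I*11 - 59 = (101/106)*11 - 59 = 1111/106 - 59 = -5143/106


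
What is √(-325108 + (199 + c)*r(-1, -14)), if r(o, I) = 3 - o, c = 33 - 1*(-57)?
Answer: 4*I*√20247 ≈ 569.17*I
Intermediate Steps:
c = 90 (c = 33 + 57 = 90)
√(-325108 + (199 + c)*r(-1, -14)) = √(-325108 + (199 + 90)*(3 - 1*(-1))) = √(-325108 + 289*(3 + 1)) = √(-325108 + 289*4) = √(-325108 + 1156) = √(-323952) = 4*I*√20247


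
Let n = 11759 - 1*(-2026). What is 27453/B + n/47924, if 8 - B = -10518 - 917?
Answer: 1473399327/548394332 ≈ 2.6868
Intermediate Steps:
n = 13785 (n = 11759 + 2026 = 13785)
B = 11443 (B = 8 - (-10518 - 917) = 8 - 1*(-11435) = 8 + 11435 = 11443)
27453/B + n/47924 = 27453/11443 + 13785/47924 = 1473399327/548394332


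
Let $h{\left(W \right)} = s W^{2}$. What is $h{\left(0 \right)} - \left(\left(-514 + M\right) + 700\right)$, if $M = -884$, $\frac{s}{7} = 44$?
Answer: $698$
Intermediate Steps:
$s = 308$ ($s = 7 \cdot 44 = 308$)
$h{\left(W \right)} = 308 W^{2}$
$h{\left(0 \right)} - \left(\left(-514 + M\right) + 700\right) = 308 \cdot 0^{2} - \left(\left(-514 - 884\right) + 700\right) = 308 \cdot 0 - \left(-1398 + 700\right) = 0 - -698 = 0 + 698 = 698$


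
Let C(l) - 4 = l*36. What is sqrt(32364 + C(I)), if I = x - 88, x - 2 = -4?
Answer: 2*sqrt(7282) ≈ 170.67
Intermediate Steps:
x = -2 (x = 2 - 4 = -2)
I = -90 (I = -2 - 88 = -90)
C(l) = 4 + 36*l (C(l) = 4 + l*36 = 4 + 36*l)
sqrt(32364 + C(I)) = sqrt(32364 + (4 + 36*(-90))) = sqrt(32364 + (4 - 3240)) = sqrt(32364 - 3236) = sqrt(29128) = 2*sqrt(7282)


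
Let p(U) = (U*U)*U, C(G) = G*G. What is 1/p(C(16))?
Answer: 1/16777216 ≈ 5.9605e-8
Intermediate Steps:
C(G) = G²
p(U) = U³ (p(U) = U²*U = U³)
1/p(C(16)) = 1/((16²)³) = 1/(256³) = 1/16777216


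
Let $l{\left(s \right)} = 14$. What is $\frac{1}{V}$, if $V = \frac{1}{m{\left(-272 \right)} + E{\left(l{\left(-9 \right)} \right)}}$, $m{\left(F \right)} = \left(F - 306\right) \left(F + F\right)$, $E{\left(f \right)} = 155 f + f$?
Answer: $316616$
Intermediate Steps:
$E{\left(f \right)} = 156 f$
$m{\left(F \right)} = 2 F \left(-306 + F\right)$ ($m{\left(F \right)} = \left(-306 + F\right) 2 F = 2 F \left(-306 + F\right)$)
$V = \frac{1}{316616}$ ($V = \frac{1}{2 \left(-272\right) \left(-306 - 272\right) + 156 \cdot 14} = \frac{1}{2 \left(-272\right) \left(-578\right) + 2184} = \frac{1}{314432 + 2184} = \frac{1}{316616} \approx 3.1584 \cdot 10^{-6}$)
$\frac{1}{V} = \frac{1}{\frac{1}{316616}} = 316616$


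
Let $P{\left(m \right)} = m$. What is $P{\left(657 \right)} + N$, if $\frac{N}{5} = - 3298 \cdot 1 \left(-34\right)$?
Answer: $561317$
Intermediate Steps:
$N = 560660$ ($N = 5 \left(- 3298 \cdot 1 \left(-34\right)\right) = 5 \left(\left(-3298\right) \left(-34\right)\right) = 5 \cdot 112132 = 560660$)
$P{\left(657 \right)} + N = 657 + 560660 = 561317$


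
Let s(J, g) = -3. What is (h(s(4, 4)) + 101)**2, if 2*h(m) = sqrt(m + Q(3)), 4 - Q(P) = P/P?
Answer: 10201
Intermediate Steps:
Q(P) = 3 (Q(P) = 4 - P/P = 4 - 1*1 = 4 - 1 = 3)
h(m) = sqrt(3 + m)/2 (h(m) = sqrt(m + 3)/2 = sqrt(3 + m)/2)
(h(s(4, 4)) + 101)**2 = (sqrt(3 - 3)/2 + 101)**2 = (sqrt(0)/2 + 101)**2 = ((1/2)*0 + 101)**2 = (0 + 101)**2 = 101**2 = 10201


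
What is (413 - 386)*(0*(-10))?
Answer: 0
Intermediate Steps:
(413 - 386)*(0*(-10)) = 27*0 = 0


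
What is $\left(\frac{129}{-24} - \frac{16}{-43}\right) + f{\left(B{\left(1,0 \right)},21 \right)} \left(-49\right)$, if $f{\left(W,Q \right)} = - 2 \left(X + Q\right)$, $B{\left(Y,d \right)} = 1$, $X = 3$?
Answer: $\frac{807367}{344} \approx 2347.0$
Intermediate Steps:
$f{\left(W,Q \right)} = -6 - 2 Q$ ($f{\left(W,Q \right)} = - 2 \left(3 + Q\right) = -6 - 2 Q$)
$\left(\frac{129}{-24} - \frac{16}{-43}\right) + f{\left(B{\left(1,0 \right)},21 \right)} \left(-49\right) = \left(\frac{129}{-24} - \frac{16}{-43}\right) + \left(-6 - 42\right) \left(-49\right) = \left(129 \left(- \frac{1}{24}\right) - - \frac{16}{43}\right) + \left(-6 - 42\right) \left(-49\right) = \left(- \frac{43}{8} + \frac{16}{43}\right) - -2352 = - \frac{1721}{344} + 2352 = \frac{807367}{344}$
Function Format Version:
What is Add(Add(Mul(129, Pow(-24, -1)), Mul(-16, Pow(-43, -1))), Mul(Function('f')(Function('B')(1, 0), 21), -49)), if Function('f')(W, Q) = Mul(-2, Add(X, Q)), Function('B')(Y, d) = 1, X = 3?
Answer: Rational(807367, 344) ≈ 2347.0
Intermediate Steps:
Function('f')(W, Q) = Add(-6, Mul(-2, Q)) (Function('f')(W, Q) = Mul(-2, Add(3, Q)) = Add(-6, Mul(-2, Q)))
Add(Add(Mul(129, Pow(-24, -1)), Mul(-16, Pow(-43, -1))), Mul(Function('f')(Function('B')(1, 0), 21), -49)) = Add(Add(Mul(129, Pow(-24, -1)), Mul(-16, Pow(-43, -1))), Mul(Add(-6, Mul(-2, 21)), -49)) = Add(Add(Mul(129, Rational(-1, 24)), Mul(-16, Rational(-1, 43))), Mul(Add(-6, -42), -49)) = Add(Add(Rational(-43, 8), Rational(16, 43)), Mul(-48, -49)) = Add(Rational(-1721, 344), 2352) = Rational(807367, 344)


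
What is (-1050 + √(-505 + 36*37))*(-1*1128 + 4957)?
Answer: -4020450 + 3829*√827 ≈ -3.9103e+6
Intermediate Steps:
(-1050 + √(-505 + 36*37))*(-1*1128 + 4957) = (-1050 + √(-505 + 1332))*(-1128 + 4957) = (-1050 + √827)*3829 = -4020450 + 3829*√827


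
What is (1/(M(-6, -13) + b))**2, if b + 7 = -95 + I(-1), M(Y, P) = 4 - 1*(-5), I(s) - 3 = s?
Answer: 1/8281 ≈ 0.00012076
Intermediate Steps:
I(s) = 3 + s
M(Y, P) = 9 (M(Y, P) = 4 + 5 = 9)
b = -100 (b = -7 + (-95 + (3 - 1)) = -7 + (-95 + 2) = -7 - 93 = -100)
(1/(M(-6, -13) + b))**2 = (1/(9 - 100))**2 = (1/(-91))**2 = (-1/91)**2 = 1/8281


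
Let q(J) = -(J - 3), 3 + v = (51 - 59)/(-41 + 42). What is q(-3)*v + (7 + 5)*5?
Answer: -6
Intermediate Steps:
v = -11 (v = -3 + (51 - 59)/(-41 + 42) = -3 - 8/1 = -3 - 8*1 = -3 - 8 = -11)
q(J) = 3 - J (q(J) = -(-3 + J) = 3 - J)
q(-3)*v + (7 + 5)*5 = (3 - 1*(-3))*(-11) + (7 + 5)*5 = (3 + 3)*(-11) + 12*5 = 6*(-11) + 60 = -66 + 60 = -6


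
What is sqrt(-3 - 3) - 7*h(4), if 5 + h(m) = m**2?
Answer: -77 + I*sqrt(6) ≈ -77.0 + 2.4495*I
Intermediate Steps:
h(m) = -5 + m**2
sqrt(-3 - 3) - 7*h(4) = sqrt(-3 - 3) - 7*(-5 + 4**2) = sqrt(-6) - 7*(-5 + 16) = I*sqrt(6) - 7*11 = I*sqrt(6) - 77 = -77 + I*sqrt(6)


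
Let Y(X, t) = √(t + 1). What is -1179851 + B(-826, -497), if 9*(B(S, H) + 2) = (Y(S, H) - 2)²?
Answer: -3539723/3 - 16*I*√31/9 ≈ -1.1799e+6 - 9.8983*I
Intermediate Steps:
Y(X, t) = √(1 + t)
B(S, H) = -2 + (-2 + √(1 + H))²/9 (B(S, H) = -2 + (√(1 + H) - 2)²/9 = -2 + (-2 + √(1 + H))²/9)
-1179851 + B(-826, -497) = -1179851 + (-2 + (-2 + √(1 - 497))²/9) = -1179851 + (-2 + (-2 + √(-496))²/9) = -1179851 + (-2 + (-2 + 4*I*√31)²/9) = -1179853 + (-2 + 4*I*√31)²/9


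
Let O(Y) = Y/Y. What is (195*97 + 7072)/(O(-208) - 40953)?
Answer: -25987/40952 ≈ -0.63457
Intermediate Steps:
O(Y) = 1
(195*97 + 7072)/(O(-208) - 40953) = (195*97 + 7072)/(1 - 40953) = (18915 + 7072)/(-40952) = 25987*(-1/40952) = -25987/40952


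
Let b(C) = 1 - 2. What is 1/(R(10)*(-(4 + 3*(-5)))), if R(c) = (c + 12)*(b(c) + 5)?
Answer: 1/968 ≈ 0.0010331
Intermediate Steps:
b(C) = -1
R(c) = 48 + 4*c (R(c) = (c + 12)*(-1 + 5) = (12 + c)*4 = 48 + 4*c)
1/(R(10)*(-(4 + 3*(-5)))) = 1/((48 + 4*10)*(-(4 + 3*(-5)))) = 1/((48 + 40)*(-(4 - 15))) = 1/(88*(-1*(-11))) = 1/(88*11) = 1/968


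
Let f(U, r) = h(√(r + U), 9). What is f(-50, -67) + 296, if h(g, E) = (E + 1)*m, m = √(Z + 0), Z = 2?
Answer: 296 + 10*√2 ≈ 310.14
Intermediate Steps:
m = √2 (m = √(2 + 0) = √2 ≈ 1.4142)
h(g, E) = √2*(1 + E) (h(g, E) = (E + 1)*√2 = (1 + E)*√2 = √2*(1 + E))
f(U, r) = 10*√2 (f(U, r) = √2*(1 + 9) = √2*10 = 10*√2)
f(-50, -67) + 296 = 10*√2 + 296 = 296 + 10*√2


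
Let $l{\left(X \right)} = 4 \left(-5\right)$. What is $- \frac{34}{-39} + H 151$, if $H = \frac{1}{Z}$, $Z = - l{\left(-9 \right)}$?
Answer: $\frac{6569}{780} \approx 8.4218$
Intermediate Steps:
$l{\left(X \right)} = -20$
$Z = 20$ ($Z = \left(-1\right) \left(-20\right) = 20$)
$H = \frac{1}{20} \approx 0.05$
$- \frac{34}{-39} + H 151 = - \frac{34}{-39} + \frac{1}{20} \cdot 151 = \left(-34\right) \left(- \frac{1}{39}\right) + \frac{151}{20} = \frac{34}{39} + \frac{151}{20} = \frac{6569}{780}$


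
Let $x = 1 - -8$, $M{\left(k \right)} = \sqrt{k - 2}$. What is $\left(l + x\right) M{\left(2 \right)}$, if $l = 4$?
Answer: $0$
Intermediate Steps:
$M{\left(k \right)} = \sqrt{-2 + k}$
$x = 9$ ($x = 1 + 8 = 9$)
$\left(l + x\right) M{\left(2 \right)} = \left(4 + 9\right) \sqrt{-2 + 2} = 13 \sqrt{0} = 13 \cdot 0 = 0$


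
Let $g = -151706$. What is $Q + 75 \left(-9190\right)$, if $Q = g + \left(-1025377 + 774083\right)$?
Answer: $-1092250$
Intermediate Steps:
$Q = -403000$ ($Q = -151706 + \left(-1025377 + 774083\right) = -151706 - 251294 = -403000$)
$Q + 75 \left(-9190\right) = -403000 + 75 \left(-9190\right) = -403000 - 689250 = -1092250$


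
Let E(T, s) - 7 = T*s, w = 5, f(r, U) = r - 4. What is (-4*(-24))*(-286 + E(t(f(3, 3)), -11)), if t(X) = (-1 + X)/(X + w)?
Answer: -26256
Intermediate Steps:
f(r, U) = -4 + r
t(X) = (-1 + X)/(5 + X) (t(X) = (-1 + X)/(X + 5) = (-1 + X)/(5 + X))
E(T, s) = 7 + T*s
(-4*(-24))*(-286 + E(t(f(3, 3)), -11)) = (-4*(-24))*(-286 + (7 + ((-1 + (-4 + 3))/(5 + (-4 + 3)))*(-11))) = 96*(-286 + (7 + ((-1 - 1)/(5 - 1))*(-11))) = 96*(-286 + (7 + (-2/4)*(-11))) = 96*(-286 + (7 + ((¼)*(-2))*(-11))) = 96*(-286 + (7 - ½*(-11))) = 96*(-286 + (7 + 11/2)) = 96*(-286 + 25/2) = 96*(-547/2) = -26256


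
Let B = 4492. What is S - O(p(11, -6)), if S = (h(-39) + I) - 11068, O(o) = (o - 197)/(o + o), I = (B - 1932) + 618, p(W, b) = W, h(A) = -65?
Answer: -87412/11 ≈ -7946.5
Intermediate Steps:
I = 3178 (I = (4492 - 1932) + 618 = 2560 + 618 = 3178)
O(o) = (-197 + o)/(2*o) (O(o) = (-197 + o)/((2*o)) = (-197 + o)*(1/(2*o)) = (-197 + o)/(2*o))
S = -7955 (S = (-65 + 3178) - 11068 = 3113 - 11068 = -7955)
S - O(p(11, -6)) = -7955 - (-197 + 11)/(2*11) = -7955 - (-186)/(2*11) = -7955 - 1*(-93/11) = -7955 + 93/11 = -87412/11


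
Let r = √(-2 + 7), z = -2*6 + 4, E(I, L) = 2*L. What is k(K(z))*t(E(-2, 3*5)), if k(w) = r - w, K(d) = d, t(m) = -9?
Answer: -72 - 9*√5 ≈ -92.125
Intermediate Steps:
z = -8 (z = -12 + 4 = -8)
r = √5 ≈ 2.2361
k(w) = √5 - w
k(K(z))*t(E(-2, 3*5)) = (√5 - 1*(-8))*(-9) = (√5 + 8)*(-9) = (8 + √5)*(-9) = -72 - 9*√5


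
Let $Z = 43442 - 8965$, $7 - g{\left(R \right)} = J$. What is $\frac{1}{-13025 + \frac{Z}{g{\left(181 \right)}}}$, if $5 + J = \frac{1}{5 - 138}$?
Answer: $- \frac{1597}{16215484} \approx -9.8486 \cdot 10^{-5}$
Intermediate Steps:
$J = - \frac{666}{133}$ ($J = -5 + \frac{1}{5 - 138} = -5 + \frac{1}{-133} = -5 - \frac{1}{133} = - \frac{666}{133} \approx -5.0075$)
$g{\left(R \right)} = \frac{1597}{133}$ ($g{\left(R \right)} = 7 - - \frac{666}{133} = 7 + \frac{666}{133} = \frac{1597}{133}$)
$Z = 34477$ ($Z = 43442 - 8965 = 34477$)
$\frac{1}{-13025 + \frac{Z}{g{\left(181 \right)}}} = \frac{1}{-13025 + \frac{34477}{\frac{1597}{133}}} = \frac{1}{-13025 + 34477 \cdot \frac{133}{1597}} = \frac{1}{-13025 + \frac{4585441}{1597}} = \frac{1}{- \frac{16215484}{1597}} = - \frac{1597}{16215484}$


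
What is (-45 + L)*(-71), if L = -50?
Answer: 6745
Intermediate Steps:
(-45 + L)*(-71) = (-45 - 50)*(-71) = -95*(-71) = 6745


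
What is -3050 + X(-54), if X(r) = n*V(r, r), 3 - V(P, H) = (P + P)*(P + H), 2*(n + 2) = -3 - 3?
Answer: 55255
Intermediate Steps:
n = -5 (n = -2 + (-3 - 3)/2 = -2 + (1/2)*(-6) = -2 - 3 = -5)
V(P, H) = 3 - 2*P*(H + P) (V(P, H) = 3 - (P + P)*(P + H) = 3 - 2*P*(H + P))
X(r) = -15 + 20*r**2 (X(r) = -5*(3 - 2*r**2 - 2*r*r) = -5*(3 - 2*r**2 - 2*r**2) = -5*(3 - 4*r**2) = -15 + 20*r**2)
-3050 + X(-54) = -3050 + (-15 + 20*(-54)**2) = -3050 + (-15 + 20*2916) = -3050 + (-15 + 58320) = -3050 + 58305 = 55255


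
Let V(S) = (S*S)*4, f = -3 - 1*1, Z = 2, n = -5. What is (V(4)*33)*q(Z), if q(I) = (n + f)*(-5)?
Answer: 95040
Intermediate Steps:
f = -4 (f = -3 - 1 = -4)
V(S) = 4*S**2 (V(S) = S**2*4 = 4*S**2)
q(I) = 45 (q(I) = (-5 - 4)*(-5) = -9*(-5) = 45)
(V(4)*33)*q(Z) = ((4*4**2)*33)*45 = ((4*16)*33)*45 = (64*33)*45 = 2112*45 = 95040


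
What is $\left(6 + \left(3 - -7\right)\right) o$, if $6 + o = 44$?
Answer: $608$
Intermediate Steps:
$o = 38$ ($o = -6 + 44 = 38$)
$\left(6 + \left(3 - -7\right)\right) o = \left(6 + \left(3 - -7\right)\right) 38 = \left(6 + \left(3 + 7\right)\right) 38 = \left(6 + 10\right) 38 = 16 \cdot 38 = 608$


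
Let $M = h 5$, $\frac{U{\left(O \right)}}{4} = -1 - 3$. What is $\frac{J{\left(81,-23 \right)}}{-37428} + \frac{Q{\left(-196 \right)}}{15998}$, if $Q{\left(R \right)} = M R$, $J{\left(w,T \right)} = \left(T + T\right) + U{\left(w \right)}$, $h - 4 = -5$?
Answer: $\frac{9417829}{149693286} \approx 0.062914$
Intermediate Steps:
$h = -1$ ($h = 4 - 5 = -1$)
$U{\left(O \right)} = -16$ ($U{\left(O \right)} = 4 \left(-1 - 3\right) = 4 \left(-4\right) = -16$)
$M = -5$ ($M = \left(-1\right) 5 = -5$)
$J{\left(w,T \right)} = -16 + 2 T$ ($J{\left(w,T \right)} = \left(T + T\right) - 16 = 2 T - 16 = -16 + 2 T$)
$Q{\left(R \right)} = - 5 R$
$\frac{J{\left(81,-23 \right)}}{-37428} + \frac{Q{\left(-196 \right)}}{15998} = \frac{-16 + 2 \left(-23\right)}{-37428} + \frac{\left(-5\right) \left(-196\right)}{15998} = \left(-16 - 46\right) \left(- \frac{1}{37428}\right) + 980 \cdot \frac{1}{15998} = \left(-62\right) \left(- \frac{1}{37428}\right) + \frac{490}{7999} = \frac{31}{18714} + \frac{490}{7999} = \frac{9417829}{149693286}$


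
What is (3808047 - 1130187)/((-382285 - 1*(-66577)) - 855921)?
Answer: -10260/4489 ≈ -2.2856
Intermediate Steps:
(3808047 - 1130187)/((-382285 - 1*(-66577)) - 855921) = 2677860/((-382285 + 66577) - 855921) = 2677860/(-315708 - 855921) = 2677860/(-1171629) = 2677860*(-1/1171629) = -10260/4489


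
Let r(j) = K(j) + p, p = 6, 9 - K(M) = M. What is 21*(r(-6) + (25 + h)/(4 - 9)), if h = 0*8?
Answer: 336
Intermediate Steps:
h = 0
K(M) = 9 - M
r(j) = 15 - j (r(j) = (9 - j) + 6 = 15 - j)
21*(r(-6) + (25 + h)/(4 - 9)) = 21*((15 - 1*(-6)) + (25 + 0)/(4 - 9)) = 21*((15 + 6) + 25/(-5)) = 21*(21 + 25*(-⅕)) = 21*(21 - 5) = 21*16 = 336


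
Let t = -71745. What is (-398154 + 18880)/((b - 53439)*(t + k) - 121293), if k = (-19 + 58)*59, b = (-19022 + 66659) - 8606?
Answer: -379274/1000427859 ≈ -0.00037911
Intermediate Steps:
b = 39031 (b = 47637 - 8606 = 39031)
k = 2301 (k = 39*59 = 2301)
(-398154 + 18880)/((b - 53439)*(t + k) - 121293) = (-398154 + 18880)/((39031 - 53439)*(-71745 + 2301) - 121293) = -379274/(-14408*(-69444) - 121293) = -379274/(1000549152 - 121293) = -379274/1000427859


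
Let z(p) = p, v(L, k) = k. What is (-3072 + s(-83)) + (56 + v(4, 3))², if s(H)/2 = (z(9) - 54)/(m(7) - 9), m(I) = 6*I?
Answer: 4469/11 ≈ 406.27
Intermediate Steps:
s(H) = -30/11 (s(H) = 2*((9 - 54)/(6*7 - 9)) = 2*(-45/(42 - 9)) = 2*(-45/33) = 2*(-45*1/33) = 2*(-15/11) = -30/11)
(-3072 + s(-83)) + (56 + v(4, 3))² = (-3072 - 30/11) + (56 + 3)² = -33822/11 + 59² = -33822/11 + 3481 = 4469/11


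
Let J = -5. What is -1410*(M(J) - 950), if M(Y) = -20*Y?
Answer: 1198500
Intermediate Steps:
M(Y) = -20*Y (M(Y) = -10*2*Y = -20*Y)
-1410*(M(J) - 950) = -1410*(-20*(-5) - 950) = -1410*(100 - 950) = -1410*(-850) = 1198500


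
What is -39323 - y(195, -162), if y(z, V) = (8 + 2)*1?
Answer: -39333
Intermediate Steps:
y(z, V) = 10 (y(z, V) = 10*1 = 10)
-39323 - y(195, -162) = -39323 - 1*10 = -39323 - 10 = -39333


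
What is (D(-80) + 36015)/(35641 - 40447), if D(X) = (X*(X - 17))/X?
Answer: -17959/2403 ≈ -7.4736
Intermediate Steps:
D(X) = -17 + X (D(X) = (X*(-17 + X))/X = -17 + X)
(D(-80) + 36015)/(35641 - 40447) = ((-17 - 80) + 36015)/(35641 - 40447) = (-97 + 36015)/(-4806) = 35918*(-1/4806) = -17959/2403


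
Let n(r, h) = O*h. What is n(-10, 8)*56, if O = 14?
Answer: 6272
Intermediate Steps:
n(r, h) = 14*h
n(-10, 8)*56 = (14*8)*56 = 112*56 = 6272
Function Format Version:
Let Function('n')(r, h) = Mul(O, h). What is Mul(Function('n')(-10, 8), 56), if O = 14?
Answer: 6272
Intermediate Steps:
Function('n')(r, h) = Mul(14, h)
Mul(Function('n')(-10, 8), 56) = Mul(Mul(14, 8), 56) = Mul(112, 56) = 6272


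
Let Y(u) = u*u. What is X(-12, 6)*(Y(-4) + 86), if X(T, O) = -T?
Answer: 1224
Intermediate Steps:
Y(u) = u²
X(-12, 6)*(Y(-4) + 86) = (-1*(-12))*((-4)² + 86) = 12*(16 + 86) = 12*102 = 1224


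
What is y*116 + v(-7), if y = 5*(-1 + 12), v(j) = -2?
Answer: 6378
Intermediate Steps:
y = 55 (y = 5*11 = 55)
y*116 + v(-7) = 55*116 - 2 = 6380 - 2 = 6378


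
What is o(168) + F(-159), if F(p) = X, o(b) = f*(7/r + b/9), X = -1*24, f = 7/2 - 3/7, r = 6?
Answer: 443/12 ≈ 36.917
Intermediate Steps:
f = 43/14 (f = 7*(½) - 3*⅐ = 7/2 - 3/7 = 43/14 ≈ 3.0714)
X = -24
o(b) = 43/12 + 43*b/126 (o(b) = 43*(7/6 + b/9)/14 = 43/12 + 43*b/126)
F(p) = -24
o(168) + F(-159) = (43/12 + (43/126)*168) - 24 = (43/12 + 172/3) - 24 = 731/12 - 24 = 443/12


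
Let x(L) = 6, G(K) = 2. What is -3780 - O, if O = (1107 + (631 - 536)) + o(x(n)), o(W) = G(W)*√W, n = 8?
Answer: -4982 - 2*√6 ≈ -4986.9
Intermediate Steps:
o(W) = 2*√W
O = 1202 + 2*√6 (O = (1107 + (631 - 536)) + 2*√6 = (1107 + 95) + 2*√6 = 1202 + 2*√6 ≈ 1206.9)
-3780 - O = -3780 - (1202 + 2*√6) = -3780 + (-1202 - 2*√6) = -4982 - 2*√6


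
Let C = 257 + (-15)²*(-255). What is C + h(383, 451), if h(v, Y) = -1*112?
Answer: -57230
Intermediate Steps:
h(v, Y) = -112
C = -57118 (C = 257 + 225*(-255) = 257 - 57375 = -57118)
C + h(383, 451) = -57118 - 112 = -57230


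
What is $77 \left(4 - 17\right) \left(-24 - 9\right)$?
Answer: $33033$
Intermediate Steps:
$77 \left(4 - 17\right) \left(-24 - 9\right) = 77 \left(\left(-13\right) \left(-33\right)\right) = 77 \cdot 429 = 33033$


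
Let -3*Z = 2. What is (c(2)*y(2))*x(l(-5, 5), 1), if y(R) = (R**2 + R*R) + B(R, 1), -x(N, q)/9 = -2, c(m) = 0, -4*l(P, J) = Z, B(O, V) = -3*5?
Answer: 0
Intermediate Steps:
Z = -2/3 (Z = -1/3*2 = -2/3 ≈ -0.66667)
B(O, V) = -15
l(P, J) = 1/6 (l(P, J) = -1/4*(-2/3) = 1/6)
x(N, q) = 18 (x(N, q) = -9*(-2) = 18)
y(R) = -15 + 2*R**2 (y(R) = (R**2 + R*R) - 15 = (R**2 + R**2) - 15 = 2*R**2 - 15 = -15 + 2*R**2)
(c(2)*y(2))*x(l(-5, 5), 1) = (0*(-15 + 2*2**2))*18 = (0*(-15 + 2*4))*18 = (0*(-15 + 8))*18 = (0*(-7))*18 = 0*18 = 0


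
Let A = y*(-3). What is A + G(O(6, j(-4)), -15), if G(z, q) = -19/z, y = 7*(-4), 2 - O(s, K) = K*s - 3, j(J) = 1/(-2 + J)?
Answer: 485/6 ≈ 80.833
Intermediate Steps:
O(s, K) = 5 - K*s (O(s, K) = 2 - (K*s - 3) = 2 - (-3 + K*s) = 2 + (3 - K*s) = 5 - K*s)
y = -28
A = 84 (A = -28*(-3) = 84)
A + G(O(6, j(-4)), -15) = 84 - 19/(5 - 1*6/(-2 - 4)) = 84 - 19/(5 - 1*6/(-6)) = 84 - 19/(5 - 1*(-⅙)*6) = 84 - 19/(5 + 1) = 84 - 19/6 = 485/6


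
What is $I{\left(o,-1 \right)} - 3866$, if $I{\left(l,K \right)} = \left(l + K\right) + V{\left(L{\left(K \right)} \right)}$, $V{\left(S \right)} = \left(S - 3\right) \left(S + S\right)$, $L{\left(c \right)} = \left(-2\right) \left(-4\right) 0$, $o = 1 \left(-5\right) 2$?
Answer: $-3877$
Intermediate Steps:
$o = -10$ ($o = \left(-5\right) 2 = -10$)
$L{\left(c \right)} = 0$ ($L{\left(c \right)} = 8 \cdot 0 = 0$)
$V{\left(S \right)} = 2 S \left(-3 + S\right)$ ($V{\left(S \right)} = \left(-3 + S\right) 2 S = 2 S \left(-3 + S\right)$)
$I{\left(l,K \right)} = K + l$ ($I{\left(l,K \right)} = \left(l + K\right) + 2 \cdot 0 \left(-3 + 0\right) = \left(K + l\right) + 2 \cdot 0 \left(-3\right) = \left(K + l\right) + 0 = K + l$)
$I{\left(o,-1 \right)} - 3866 = \left(-1 - 10\right) - 3866 = -11 - 3866 = -3877$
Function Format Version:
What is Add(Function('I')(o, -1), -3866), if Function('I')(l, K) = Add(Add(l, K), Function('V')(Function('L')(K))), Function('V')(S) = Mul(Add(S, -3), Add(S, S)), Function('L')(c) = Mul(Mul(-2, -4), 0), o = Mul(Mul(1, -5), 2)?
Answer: -3877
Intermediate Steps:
o = -10 (o = Mul(-5, 2) = -10)
Function('L')(c) = 0 (Function('L')(c) = Mul(8, 0) = 0)
Function('V')(S) = Mul(2, S, Add(-3, S)) (Function('V')(S) = Mul(Add(-3, S), Mul(2, S)) = Mul(2, S, Add(-3, S)))
Function('I')(l, K) = Add(K, l) (Function('I')(l, K) = Add(Add(l, K), Mul(2, 0, Add(-3, 0))) = Add(Add(K, l), Mul(2, 0, -3)) = Add(Add(K, l), 0) = Add(K, l))
Add(Function('I')(o, -1), -3866) = Add(Add(-1, -10), -3866) = Add(-11, -3866) = -3877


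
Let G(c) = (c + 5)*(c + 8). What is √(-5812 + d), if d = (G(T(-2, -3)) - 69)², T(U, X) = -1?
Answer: 9*I*√51 ≈ 64.273*I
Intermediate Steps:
G(c) = (5 + c)*(8 + c)
d = 1681 (d = ((40 + (-1)² + 13*(-1)) - 69)² = ((40 + 1 - 13) - 69)² = (28 - 69)² = (-41)² = 1681)
√(-5812 + d) = √(-5812 + 1681) = √(-4131) = 9*I*√51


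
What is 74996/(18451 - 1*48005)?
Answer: -37498/14777 ≈ -2.5376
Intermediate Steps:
74996/(18451 - 1*48005) = 74996/(18451 - 48005) = 74996/(-29554) = 74996*(-1/29554) = -37498/14777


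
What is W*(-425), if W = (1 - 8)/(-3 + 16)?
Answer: 2975/13 ≈ 228.85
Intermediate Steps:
W = -7/13 ≈ -0.53846
W*(-425) = -7/13*(-425) = 2975/13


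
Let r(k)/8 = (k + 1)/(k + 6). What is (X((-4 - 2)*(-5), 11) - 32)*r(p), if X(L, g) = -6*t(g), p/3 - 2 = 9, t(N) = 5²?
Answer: -3808/3 ≈ -1269.3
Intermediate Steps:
t(N) = 25
p = 33 (p = 6 + 3*9 = 6 + 27 = 33)
r(k) = 8*(1 + k)/(6 + k) (r(k) = 8*((k + 1)/(k + 6)) = 8*((1 + k)/(6 + k)) = 8*(1 + k)/(6 + k))
X(L, g) = -150 (X(L, g) = -6*25 = -150)
(X((-4 - 2)*(-5), 11) - 32)*r(p) = (-150 - 32)*(8*(1 + 33)/(6 + 33)) = -1456*34/39 = -182*272/39 = -3808/3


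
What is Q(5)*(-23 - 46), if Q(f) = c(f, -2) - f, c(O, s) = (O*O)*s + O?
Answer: 3450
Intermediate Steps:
c(O, s) = O + s*O² (c(O, s) = O²*s + O = s*O² + O = O + s*O²)
Q(f) = -f + f*(1 - 2*f) (Q(f) = f*(1 + f*(-2)) - f = f*(1 - 2*f) - f = -f + f*(1 - 2*f))
Q(5)*(-23 - 46) = (-2*5²)*(-23 - 46) = -2*25*(-69) = -50*(-69) = 3450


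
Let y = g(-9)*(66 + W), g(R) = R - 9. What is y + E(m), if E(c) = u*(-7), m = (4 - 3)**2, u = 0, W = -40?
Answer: -468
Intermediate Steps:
g(R) = -9 + R
m = 1 (m = 1**2 = 1)
E(c) = 0 (E(c) = 0*(-7) = 0)
y = -468 (y = (-9 - 9)*(66 - 40) = -18*26 = -468)
y + E(m) = -468 + 0 = -468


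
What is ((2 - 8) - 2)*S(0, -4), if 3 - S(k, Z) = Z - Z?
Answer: -24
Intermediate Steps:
S(k, Z) = 3 (S(k, Z) = 3 - (Z - Z) = 3 - 1*0 = 3 + 0 = 3)
((2 - 8) - 2)*S(0, -4) = ((2 - 8) - 2)*3 = (-6 - 2)*3 = -8*3 = -24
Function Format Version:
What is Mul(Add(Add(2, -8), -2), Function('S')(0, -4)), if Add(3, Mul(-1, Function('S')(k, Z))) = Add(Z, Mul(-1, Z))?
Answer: -24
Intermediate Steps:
Function('S')(k, Z) = 3 (Function('S')(k, Z) = Add(3, Mul(-1, Add(Z, Mul(-1, Z)))) = Add(3, Mul(-1, 0)) = Add(3, 0) = 3)
Mul(Add(Add(2, -8), -2), Function('S')(0, -4)) = Mul(Add(Add(2, -8), -2), 3) = Mul(Add(-6, -2), 3) = Mul(-8, 3) = -24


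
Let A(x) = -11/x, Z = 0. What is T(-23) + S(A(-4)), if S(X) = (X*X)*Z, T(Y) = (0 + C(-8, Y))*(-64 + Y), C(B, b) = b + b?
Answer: 4002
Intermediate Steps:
C(B, b) = 2*b
T(Y) = 2*Y*(-64 + Y) (T(Y) = (0 + 2*Y)*(-64 + Y) = (2*Y)*(-64 + Y) = 2*Y*(-64 + Y))
S(X) = 0 (S(X) = (X*X)*0 = X²*0 = 0)
T(-23) + S(A(-4)) = 2*(-23)*(-64 - 23) + 0 = 2*(-23)*(-87) + 0 = 4002 + 0 = 4002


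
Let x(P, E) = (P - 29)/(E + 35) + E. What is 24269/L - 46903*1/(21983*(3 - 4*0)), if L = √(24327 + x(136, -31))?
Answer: -527/741 + 48538*√97291/97291 ≈ 154.90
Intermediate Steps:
x(P, E) = E + (-29 + P)/(35 + E) (x(P, E) = (-29 + P)/(35 + E) + E = E + (-29 + P)/(35 + E))
L = √97291/2 (L = √(24327 + (-29 + 136 + (-31)² + 35*(-31))/(35 - 31)) = √(24327 + (-29 + 136 + 961 - 1085)/4) = √(24327 + (¼)*(-17)) = √(24327 - 17/4) = √(97291/4) = √97291/2 ≈ 155.96)
24269/L - 46903*1/(21983*(3 - 4*0)) = 24269/((√97291/2)) - 46903*1/(21983*(3 - 4*0)) = 24269*(2*√97291/97291) - 46903*1/(21983*(3 + 0)) = 48538*√97291/97291 - 46903/(21983*3) = 48538*√97291/97291 - 46903/65949 = 48538*√97291/97291 - 46903*1/65949 = 48538*√97291/97291 - 527/741 = -527/741 + 48538*√97291/97291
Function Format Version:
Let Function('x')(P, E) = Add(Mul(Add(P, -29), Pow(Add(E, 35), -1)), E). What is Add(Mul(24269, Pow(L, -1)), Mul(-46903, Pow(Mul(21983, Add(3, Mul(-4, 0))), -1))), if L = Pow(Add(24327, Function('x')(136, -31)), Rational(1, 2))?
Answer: Add(Rational(-527, 741), Mul(Rational(48538, 97291), Pow(97291, Rational(1, 2)))) ≈ 154.90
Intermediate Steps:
Function('x')(P, E) = Add(E, Mul(Pow(Add(35, E), -1), Add(-29, P))) (Function('x')(P, E) = Add(Mul(Add(-29, P), Pow(Add(35, E), -1)), E) = Add(Mul(Pow(Add(35, E), -1), Add(-29, P)), E) = Add(E, Mul(Pow(Add(35, E), -1), Add(-29, P))))
L = Mul(Rational(1, 2), Pow(97291, Rational(1, 2))) (L = Pow(Add(24327, Mul(Pow(Add(35, -31), -1), Add(-29, 136, Pow(-31, 2), Mul(35, -31)))), Rational(1, 2)) = Pow(Add(24327, Mul(Pow(4, -1), Add(-29, 136, 961, -1085))), Rational(1, 2)) = Pow(Add(24327, Mul(Rational(1, 4), -17)), Rational(1, 2)) = Pow(Add(24327, Rational(-17, 4)), Rational(1, 2)) = Pow(Rational(97291, 4), Rational(1, 2)) = Mul(Rational(1, 2), Pow(97291, Rational(1, 2))) ≈ 155.96)
Add(Mul(24269, Pow(L, -1)), Mul(-46903, Pow(Mul(21983, Add(3, Mul(-4, 0))), -1))) = Add(Mul(24269, Pow(Mul(Rational(1, 2), Pow(97291, Rational(1, 2))), -1)), Mul(-46903, Pow(Mul(21983, Add(3, Mul(-4, 0))), -1))) = Add(Mul(24269, Mul(Rational(2, 97291), Pow(97291, Rational(1, 2)))), Mul(-46903, Pow(Mul(21983, Add(3, 0)), -1))) = Add(Mul(Rational(48538, 97291), Pow(97291, Rational(1, 2))), Mul(-46903, Pow(Mul(21983, 3), -1))) = Add(Mul(Rational(48538, 97291), Pow(97291, Rational(1, 2))), Mul(-46903, Pow(65949, -1))) = Add(Mul(Rational(48538, 97291), Pow(97291, Rational(1, 2))), Mul(-46903, Rational(1, 65949))) = Add(Mul(Rational(48538, 97291), Pow(97291, Rational(1, 2))), Rational(-527, 741)) = Add(Rational(-527, 741), Mul(Rational(48538, 97291), Pow(97291, Rational(1, 2))))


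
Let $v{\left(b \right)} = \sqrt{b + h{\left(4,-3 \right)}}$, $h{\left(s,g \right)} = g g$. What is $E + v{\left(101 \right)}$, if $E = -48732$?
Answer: $-48732 + \sqrt{110} \approx -48722.0$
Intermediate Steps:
$h{\left(s,g \right)} = g^{2}$
$v{\left(b \right)} = \sqrt{9 + b}$ ($v{\left(b \right)} = \sqrt{b + \left(-3\right)^{2}} = \sqrt{b + 9} = \sqrt{9 + b}$)
$E + v{\left(101 \right)} = -48732 + \sqrt{9 + 101} = -48732 + \sqrt{110}$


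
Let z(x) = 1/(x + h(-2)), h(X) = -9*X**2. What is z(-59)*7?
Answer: -7/95 ≈ -0.073684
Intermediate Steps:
z(x) = 1/(-36 + x) (z(x) = 1/(x - 9*(-2)**2) = 1/(x - 9*4) = 1/(x - 36) = 1/(-36 + x))
z(-59)*7 = 7/(-36 - 59) = 7/(-95) = -1/95*7 = -7/95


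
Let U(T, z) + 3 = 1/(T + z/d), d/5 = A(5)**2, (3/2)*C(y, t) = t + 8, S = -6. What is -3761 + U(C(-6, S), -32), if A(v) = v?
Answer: -1520281/404 ≈ -3763.1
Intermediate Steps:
C(y, t) = 16/3 + 2*t/3 (C(y, t) = 2*(t + 8)/3 = 2*(8 + t)/3 = 16/3 + 2*t/3)
d = 125 (d = 5*5**2 = 5*25 = 125)
U(T, z) = -3 + 1/(T + z/125)
-3761 + U(C(-6, S), -32) = -3761 + (125 - 375*(16/3 + (2/3)*(-6)) - 3*(-32))/(-32 + 125*(16/3 + (2/3)*(-6))) = -3761 + (125 - 375*(16/3 - 4) + 96)/(-32 + 125*(16/3 - 4)) = -3761 + (125 - 375*4/3 + 96)/(-32 + 125*(4/3)) = -3761 + (125 - 500 + 96)/(-32 + 500/3) = -3761 - 279/(404/3) = -3761 + (3/404)*(-279) = -3761 - 837/404 = -1520281/404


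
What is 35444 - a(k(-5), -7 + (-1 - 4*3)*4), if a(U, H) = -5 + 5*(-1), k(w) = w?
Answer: 35454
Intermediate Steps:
a(U, H) = -10 (a(U, H) = -5 - 5 = -10)
35444 - a(k(-5), -7 + (-1 - 4*3)*4) = 35444 - 1*(-10) = 35444 + 10 = 35454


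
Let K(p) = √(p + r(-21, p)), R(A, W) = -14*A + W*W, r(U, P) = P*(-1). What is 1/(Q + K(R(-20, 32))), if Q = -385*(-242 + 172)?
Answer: 1/26950 ≈ 3.7106e-5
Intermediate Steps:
r(U, P) = -P
R(A, W) = W² - 14*A (R(A, W) = -14*A + W² = W² - 14*A)
Q = 26950 (Q = -385*(-70) = 26950)
K(p) = 0 (K(p) = √(p - p) = √0 = 0)
1/(Q + K(R(-20, 32))) = 1/(26950 + 0) = 1/26950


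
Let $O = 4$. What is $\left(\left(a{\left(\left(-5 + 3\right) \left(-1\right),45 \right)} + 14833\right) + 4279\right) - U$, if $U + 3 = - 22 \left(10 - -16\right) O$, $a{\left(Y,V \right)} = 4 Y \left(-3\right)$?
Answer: $21379$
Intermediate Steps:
$a{\left(Y,V \right)} = - 12 Y$
$U = -2291$ ($U = -3 + - 22 \left(10 - -16\right) 4 = -3 + - 22 \left(10 + 16\right) 4 = -3 + \left(-22\right) 26 \cdot 4 = -3 - 2288 = -2291$)
$\left(\left(a{\left(\left(-5 + 3\right) \left(-1\right),45 \right)} + 14833\right) + 4279\right) - U = \left(\left(- 12 \left(-5 + 3\right) \left(-1\right) + 14833\right) + 4279\right) - -2291 = \left(\left(- 12 \left(\left(-2\right) \left(-1\right)\right) + 14833\right) + 4279\right) + 2291 = \left(\left(\left(-12\right) 2 + 14833\right) + 4279\right) + 2291 = \left(\left(-24 + 14833\right) + 4279\right) + 2291 = \left(14809 + 4279\right) + 2291 = 19088 + 2291 = 21379$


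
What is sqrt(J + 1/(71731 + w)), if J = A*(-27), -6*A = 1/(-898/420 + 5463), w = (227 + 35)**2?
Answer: 2*sqrt(215392275208416035)/32195876575 ≈ 0.028830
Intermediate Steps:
w = 68644 (w = 262**2 = 68644)
A = -35/1146781 (A = -1/(6*(-898/420 + 5463)) = -1/(6*(-898*1/420 + 5463)) = -1/(6*(-449/210 + 5463)) = -1/(6*1146781/210) = -1/6*210/1146781 = -35/1146781 ≈ -3.0520e-5)
J = 945/1146781 (J = -35/1146781*(-27) = 945/1146781 ≈ 0.00082405)
sqrt(J + 1/(71731 + w)) = sqrt(945/1146781 + 1/(71731 + 68644)) = sqrt(945/1146781 + 1/140375) = sqrt(133801156/160979382875) = 2*sqrt(215392275208416035)/32195876575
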